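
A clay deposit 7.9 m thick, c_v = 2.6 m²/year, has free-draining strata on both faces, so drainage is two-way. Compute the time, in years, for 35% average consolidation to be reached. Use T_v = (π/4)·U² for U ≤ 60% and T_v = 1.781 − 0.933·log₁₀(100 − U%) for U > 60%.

Drainage path length: H_d = H/2 = 3.95 m (double drainage).
U ≤ 60%: T_v = (π/4)·U² = (π/4)×0.35² = 0.096211.
t = T_v·H_d²/c_v = 0.096211×3.95²/2.6 = 0.5774 years.

t ≈ 0.577 years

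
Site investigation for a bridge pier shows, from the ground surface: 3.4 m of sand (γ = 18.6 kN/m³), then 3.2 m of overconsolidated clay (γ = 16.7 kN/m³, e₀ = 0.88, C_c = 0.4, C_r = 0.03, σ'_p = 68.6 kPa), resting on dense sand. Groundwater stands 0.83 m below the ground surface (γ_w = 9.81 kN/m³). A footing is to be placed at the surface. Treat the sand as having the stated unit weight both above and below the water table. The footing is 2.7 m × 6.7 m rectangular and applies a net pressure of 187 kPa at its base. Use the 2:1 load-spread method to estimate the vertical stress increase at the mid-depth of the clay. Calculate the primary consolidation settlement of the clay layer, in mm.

S_c ≈ 76.3 mm

Mid-depth of clay below the ground surface: z = 3.4 + 3.2/2 = 5 m.
Total vertical stress at mid-clay: σ_v = 18.6×3.4 + 16.7×1.6 = 89.96 kPa.
Pore pressure: u = 9.81×(5 − 0.83) = 40.908 kPa.
Initial effective stress: σ'_0 = σ_v − u = 89.96 − 40.908 = 49.052 kPa.
Stress increase at mid-clay by the 2:1 spreading method:
Δσ = qBL/((B+z)(L+z)) = 187×2.7×6.7/((2.7+5)(6.7+5)) = 37.549 kPa
Final effective stress: σ'_f = 49.052 + 37.549 = 86.601 kPa.
σ'_f = 86.601 > σ'_p = 68.6 kPa, so the stress path crosses the preconsolidation pressure — recompression up to σ'_p, then virgin compression beyond:
S_c = H/(1+e₀)·[C_r·log₁₀(σ'_p/σ'_0) + C_c·log₁₀(σ'_f/σ'_p)]
    = 3.2/1.88 × [0.03×log₁₀(68.6/49.052) + 0.4×log₁₀(86.601/68.6)]
    = 1.7021 × [0.00437 + 0.04048] = 0.07634 m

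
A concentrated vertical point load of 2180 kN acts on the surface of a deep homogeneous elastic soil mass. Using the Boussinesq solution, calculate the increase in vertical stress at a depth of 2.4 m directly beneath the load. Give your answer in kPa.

Boussinesq vertical stress below a point load on an elastic half-space:
Δσ_z = 3P/(2πz²) · [1 + (r/z)²]^(−5/2)
r/z = 0/2.4 = 0; [1+(r/z)²]^(−5/2) = 1.
Δσ_z = 3×2180/(2π×2.4²) × 1 = 180.71 × 1 = 180.7 kPa

Δσ_z ≈ 181 kPa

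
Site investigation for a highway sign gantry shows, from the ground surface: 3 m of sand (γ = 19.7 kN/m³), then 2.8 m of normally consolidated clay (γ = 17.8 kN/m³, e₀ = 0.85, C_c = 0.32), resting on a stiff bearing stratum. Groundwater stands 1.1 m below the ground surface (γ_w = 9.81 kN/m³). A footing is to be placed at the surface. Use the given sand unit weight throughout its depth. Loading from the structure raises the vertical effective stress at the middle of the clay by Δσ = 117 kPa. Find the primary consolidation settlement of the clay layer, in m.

Mid-depth of clay below the ground surface: z = 3 + 2.8/2 = 4.4 m.
Total vertical stress at mid-clay: σ_v = 19.7×3 + 17.8×1.4 = 84.02 kPa.
Pore pressure: u = 9.81×(4.4 − 1.1) = 32.373 kPa.
Initial effective stress: σ'_0 = σ_v − u = 84.02 − 32.373 = 51.647 kPa.
Final effective stress: σ'_f = σ'_0 + Δσ = 51.647 + 117 = 168.65 kPa.
Normally consolidated clay, so the full stress increment lies on the virgin compression line:
S_c = C_c·H/(1+e₀)·log₁₀(σ'_f/σ'_0) = 0.32×2.8/(1+0.85)×log₁₀(168.65/51.647)
    = 0.48432 × 0.51394 = 0.2489 m

S_c ≈ 0.249 m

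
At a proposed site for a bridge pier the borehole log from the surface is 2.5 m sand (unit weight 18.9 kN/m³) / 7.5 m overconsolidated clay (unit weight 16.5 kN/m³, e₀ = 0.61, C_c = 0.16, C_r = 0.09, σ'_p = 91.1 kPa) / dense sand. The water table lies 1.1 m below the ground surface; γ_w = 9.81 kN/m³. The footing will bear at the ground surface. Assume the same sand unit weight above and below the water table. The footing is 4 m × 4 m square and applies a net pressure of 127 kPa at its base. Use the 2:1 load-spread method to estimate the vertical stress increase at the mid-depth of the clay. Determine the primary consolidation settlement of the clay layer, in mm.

Mid-depth of clay below the ground surface: z = 2.5 + 7.5/2 = 6.25 m.
Total vertical stress at mid-clay: σ_v = 18.9×2.5 + 16.5×3.75 = 109.12 kPa.
Pore pressure: u = 9.81×(6.25 − 1.1) = 50.522 kPa.
Initial effective stress: σ'_0 = σ_v − u = 109.12 − 50.522 = 58.598 kPa.
Stress increase at mid-clay by the 2:1 spreading method:
Δσ = qBL/((B+z)(L+z)) = 127×4×4/((4+6.25)(4+6.25)) = 19.341 kPa
Final effective stress: σ'_f = 58.598 + 19.341 = 77.939 kPa.
σ'_f = 77.939 ≤ σ'_p = 91.1 kPa, so the clay remains overconsolidated and only the recompression index applies:
S_c = C_r·H/(1+e₀)·log₁₀(σ'_f/σ'_0) = 0.09×7.5/1.61×log₁₀(77.939/58.598)
    = 0.41926 × 0.12387 = 0.05193 m

S_c ≈ 51.9 mm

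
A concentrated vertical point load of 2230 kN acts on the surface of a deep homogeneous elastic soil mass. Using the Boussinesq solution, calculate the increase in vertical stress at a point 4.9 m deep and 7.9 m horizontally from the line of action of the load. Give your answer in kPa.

Boussinesq vertical stress below a point load on an elastic half-space:
Δσ_z = 3P/(2πz²) · [1 + (r/z)²]^(−5/2)
r/z = 7.9/4.9 = 1.6122; [1+(r/z)²]^(−5/2) = 0.040686.
Δσ_z = 3×2230/(2π×4.9²) × 0.040686 = 44.346 × 0.040686 = 1.804 kPa

Δσ_z ≈ 1.8 kPa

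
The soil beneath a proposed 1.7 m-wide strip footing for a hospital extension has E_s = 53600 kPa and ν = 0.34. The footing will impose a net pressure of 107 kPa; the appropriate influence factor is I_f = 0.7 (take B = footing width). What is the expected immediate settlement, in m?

Immediate (elastic) settlement: S_e = q·B·(1−ν²)/E_s · I_f.
S_e = 107 × 1.7 × (1 − 0.34²) / 53600 × 0.7
    = 107 × 1.7 × 0.8844 / 53600 × 0.7
    = 0.002101 m

S_e ≈ 0.0021 m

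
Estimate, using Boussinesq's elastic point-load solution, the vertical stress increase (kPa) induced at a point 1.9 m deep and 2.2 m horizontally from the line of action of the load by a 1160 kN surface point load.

Boussinesq vertical stress below a point load on an elastic half-space:
Δσ_z = 3P/(2πz²) · [1 + (r/z)²]^(−5/2)
r/z = 2.2/1.9 = 1.1579; [1+(r/z)²]^(−5/2) = 0.1193.
Δσ_z = 3×1160/(2π×1.9²) × 0.1193 = 153.42 × 0.1193 = 18.3 kPa

Δσ_z ≈ 18.3 kPa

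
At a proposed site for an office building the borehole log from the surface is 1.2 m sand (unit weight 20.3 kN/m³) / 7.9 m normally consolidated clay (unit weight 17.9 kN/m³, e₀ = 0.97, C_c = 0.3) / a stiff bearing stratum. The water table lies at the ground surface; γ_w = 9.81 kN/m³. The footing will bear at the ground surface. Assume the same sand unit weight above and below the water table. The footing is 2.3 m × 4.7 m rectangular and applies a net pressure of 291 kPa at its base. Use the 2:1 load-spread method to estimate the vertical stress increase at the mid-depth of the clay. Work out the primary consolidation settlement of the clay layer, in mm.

Mid-depth of clay below the ground surface: z = 1.2 + 7.9/2 = 5.15 m.
Total vertical stress at mid-clay: σ_v = 20.3×1.2 + 17.9×3.95 = 95.065 kPa.
Pore pressure: u = 9.81×(5.15 − 0) = 50.522 kPa.
Initial effective stress: σ'_0 = σ_v − u = 95.065 − 50.522 = 44.543 kPa.
Stress increase at mid-clay by the 2:1 spreading method:
Δσ = qBL/((B+z)(L+z)) = 291×2.3×4.7/((2.3+5.15)(4.7+5.15)) = 42.867 kPa
Final effective stress: σ'_f = σ'_0 + Δσ = 44.543 + 42.867 = 87.41 kPa.
Normally consolidated clay, so the full stress increment lies on the virgin compression line:
S_c = C_c·H/(1+e₀)·log₁₀(σ'_f/σ'_0) = 0.3×7.9/(1+0.97)×log₁₀(87.41/44.543)
    = 1.203 × 0.29278 = 0.3522 m

S_c ≈ 352 mm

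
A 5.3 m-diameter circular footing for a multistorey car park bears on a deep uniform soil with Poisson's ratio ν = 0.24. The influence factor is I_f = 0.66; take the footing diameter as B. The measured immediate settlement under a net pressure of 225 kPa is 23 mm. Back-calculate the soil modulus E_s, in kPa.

S_e = q·B·(1−ν²)/E_s · I_f  ⇒  E_s = q·B·(1−ν²)·I_f / S_e.
E_s = 225 × 5.3 × 0.9424 × 0.66 / 0.023 = 32250 kPa

E_s ≈ 32200 kPa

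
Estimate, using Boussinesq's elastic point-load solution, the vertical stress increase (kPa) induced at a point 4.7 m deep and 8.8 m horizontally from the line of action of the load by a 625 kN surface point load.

Δσ_z ≈ 0.313 kPa

Boussinesq vertical stress below a point load on an elastic half-space:
Δσ_z = 3P/(2πz²) · [1 + (r/z)²]^(−5/2)
r/z = 8.8/4.7 = 1.8723; [1+(r/z)²]^(−5/2) = 0.023206.
Δσ_z = 3×625/(2π×4.7²) × 0.023206 = 13.509 × 0.023206 = 0.3135 kPa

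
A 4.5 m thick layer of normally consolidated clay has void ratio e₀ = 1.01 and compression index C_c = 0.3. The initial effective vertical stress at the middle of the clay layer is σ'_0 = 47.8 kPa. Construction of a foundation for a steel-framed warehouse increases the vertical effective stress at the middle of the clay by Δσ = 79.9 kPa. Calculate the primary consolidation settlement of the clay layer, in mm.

S_c ≈ 287 mm

Final effective stress: σ'_f = σ'_0 + Δσ = 47.8 + 79.9 = 127.7 kPa.
Normally consolidated clay, so the full stress increment lies on the virgin compression line:
S_c = C_c·H/(1+e₀)·log₁₀(σ'_f/σ'_0) = 0.3×4.5/(1+1.01)×log₁₀(127.7/47.8)
    = 0.67164 × 0.42676 = 0.2866 m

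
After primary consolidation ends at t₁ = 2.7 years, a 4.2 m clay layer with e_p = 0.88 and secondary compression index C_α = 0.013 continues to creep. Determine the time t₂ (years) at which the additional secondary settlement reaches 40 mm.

t₂ ≈ 64.4 years

S_s = C_α·H/(1+e_p)·log₁₀(t₂/t₁) ⇒ log₁₀(t₂/t₁) = S_s·(1+e_p)/(C_α·H).
log₁₀(t₂/t₁) = 0.04 × (1+0.88) / (0.013×4.2) = 1.377
t₂ = t₁ × 10^1.377 = 2.7 × 23.84 = 64.37 years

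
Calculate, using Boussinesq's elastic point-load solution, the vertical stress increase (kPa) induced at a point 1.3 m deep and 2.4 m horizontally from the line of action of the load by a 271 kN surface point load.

Boussinesq vertical stress below a point load on an elastic half-space:
Δσ_z = 3P/(2πz²) · [1 + (r/z)²]^(−5/2)
r/z = 2.4/1.3 = 1.8462; [1+(r/z)²]^(−5/2) = 0.024509.
Δσ_z = 3×271/(2π×1.3²) × 0.024509 = 76.564 × 0.024509 = 1.877 kPa

Δσ_z ≈ 1.88 kPa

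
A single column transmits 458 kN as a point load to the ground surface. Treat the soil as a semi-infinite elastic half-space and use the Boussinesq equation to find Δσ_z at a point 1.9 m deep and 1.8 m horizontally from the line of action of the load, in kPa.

Boussinesq vertical stress below a point load on an elastic half-space:
Δσ_z = 3P/(2πz²) · [1 + (r/z)²]^(−5/2)
r/z = 1.8/1.9 = 0.94737; [1+(r/z)²]^(−5/2) = 0.20162.
Δσ_z = 3×458/(2π×1.9²) × 0.20162 = 60.576 × 0.20162 = 12.21 kPa

Δσ_z ≈ 12.2 kPa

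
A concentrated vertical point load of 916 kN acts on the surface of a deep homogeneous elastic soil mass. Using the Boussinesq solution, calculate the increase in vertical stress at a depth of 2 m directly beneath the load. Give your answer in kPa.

Boussinesq vertical stress below a point load on an elastic half-space:
Δσ_z = 3P/(2πz²) · [1 + (r/z)²]^(−5/2)
r/z = 0/2 = 0; [1+(r/z)²]^(−5/2) = 1.
Δσ_z = 3×916/(2π×2²) × 1 = 109.34 × 1 = 109.3 kPa

Δσ_z ≈ 109 kPa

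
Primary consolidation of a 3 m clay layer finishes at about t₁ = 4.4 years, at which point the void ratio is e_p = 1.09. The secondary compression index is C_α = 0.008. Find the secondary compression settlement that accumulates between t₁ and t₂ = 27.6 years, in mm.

S_s ≈ 9.16 mm

Secondary compression: S_s = C_α·H/(1+e_p)·log₁₀(t₂/t₁)
S_s = 0.008×3/(1+1.09)×log₁₀(27.6/4.4)
    = 0.01148 × 0.7975 = 0.009157 m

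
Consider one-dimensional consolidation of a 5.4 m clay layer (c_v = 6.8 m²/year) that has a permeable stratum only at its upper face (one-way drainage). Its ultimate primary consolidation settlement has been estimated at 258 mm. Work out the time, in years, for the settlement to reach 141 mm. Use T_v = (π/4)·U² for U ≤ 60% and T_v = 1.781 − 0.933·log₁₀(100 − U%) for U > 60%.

t ≈ 1.01 years

Drainage path length: H_d = H = 5.4 m (single drainage).
U = S(t)/S_ult = 141/258 = 0.5465.
U ≤ 60%: T_v = (π/4)·U² = (π/4)×0.54651² = 0.23458.
t = T_v·H_d²/c_v = 0.23458×5.4²/6.8 = 1.006 years.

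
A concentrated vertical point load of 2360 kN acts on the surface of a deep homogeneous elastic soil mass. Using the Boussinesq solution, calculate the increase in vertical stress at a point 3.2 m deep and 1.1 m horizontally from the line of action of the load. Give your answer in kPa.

Boussinesq vertical stress below a point load on an elastic half-space:
Δσ_z = 3P/(2πz²) · [1 + (r/z)²]^(−5/2)
r/z = 1.1/3.2 = 0.34375; [1+(r/z)²]^(−5/2) = 0.75637.
Δσ_z = 3×2360/(2π×3.2²) × 0.75637 = 110.04 × 0.75637 = 83.23 kPa

Δσ_z ≈ 83.2 kPa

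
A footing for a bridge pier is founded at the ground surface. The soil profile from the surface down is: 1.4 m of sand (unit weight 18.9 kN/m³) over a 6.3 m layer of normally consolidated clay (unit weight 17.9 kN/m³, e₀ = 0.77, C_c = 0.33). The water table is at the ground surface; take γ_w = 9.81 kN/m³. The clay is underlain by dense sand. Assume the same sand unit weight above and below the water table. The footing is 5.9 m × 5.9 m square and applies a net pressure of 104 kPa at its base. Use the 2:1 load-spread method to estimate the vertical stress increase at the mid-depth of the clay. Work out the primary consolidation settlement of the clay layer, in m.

Mid-depth of clay below the ground surface: z = 1.4 + 6.3/2 = 4.55 m.
Total vertical stress at mid-clay: σ_v = 18.9×1.4 + 17.9×3.15 = 82.845 kPa.
Pore pressure: u = 9.81×(4.55 − 0) = 44.636 kPa.
Initial effective stress: σ'_0 = σ_v − u = 82.845 − 44.636 = 38.209 kPa.
Stress increase at mid-clay by the 2:1 spreading method:
Δσ = qBL/((B+z)(L+z)) = 104×5.9×5.9/((5.9+4.55)(5.9+4.55)) = 33.152 kPa
Final effective stress: σ'_f = σ'_0 + Δσ = 38.209 + 33.152 = 71.361 kPa.
Normally consolidated clay, so the full stress increment lies on the virgin compression line:
S_c = C_c·H/(1+e₀)·log₁₀(σ'_f/σ'_0) = 0.33×6.3/(1+0.77)×log₁₀(71.361/38.209)
    = 1.1746 × 0.2713 = 0.3187 m

S_c ≈ 0.319 m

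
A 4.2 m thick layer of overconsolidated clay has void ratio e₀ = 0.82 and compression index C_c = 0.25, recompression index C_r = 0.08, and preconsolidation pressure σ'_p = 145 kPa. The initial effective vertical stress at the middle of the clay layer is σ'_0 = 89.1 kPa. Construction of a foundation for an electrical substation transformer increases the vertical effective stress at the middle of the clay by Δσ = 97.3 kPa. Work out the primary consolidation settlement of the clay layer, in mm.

S_c ≈ 102 mm

Final effective stress: σ'_f = 89.1 + 97.3 = 186.4 kPa.
σ'_f = 186.4 > σ'_p = 145 kPa, so the stress path crosses the preconsolidation pressure — recompression up to σ'_p, then virgin compression beyond:
S_c = H/(1+e₀)·[C_r·log₁₀(σ'_p/σ'_0) + C_c·log₁₀(σ'_f/σ'_p)]
    = 4.2/1.82 × [0.08×log₁₀(145/89.1) + 0.25×log₁₀(186.4/145)]
    = 2.3077 × [0.016919 + 0.027269] = 0.102 m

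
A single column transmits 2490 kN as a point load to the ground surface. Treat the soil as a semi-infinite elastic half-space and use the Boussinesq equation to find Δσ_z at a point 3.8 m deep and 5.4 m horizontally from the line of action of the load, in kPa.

Boussinesq vertical stress below a point load on an elastic half-space:
Δσ_z = 3P/(2πz²) · [1 + (r/z)²]^(−5/2)
r/z = 5.4/3.8 = 1.4211; [1+(r/z)²]^(−5/2) = 0.063125.
Δσ_z = 3×2490/(2π×3.8²) × 0.063125 = 82.333 × 0.063125 = 5.197 kPa

Δσ_z ≈ 5.2 kPa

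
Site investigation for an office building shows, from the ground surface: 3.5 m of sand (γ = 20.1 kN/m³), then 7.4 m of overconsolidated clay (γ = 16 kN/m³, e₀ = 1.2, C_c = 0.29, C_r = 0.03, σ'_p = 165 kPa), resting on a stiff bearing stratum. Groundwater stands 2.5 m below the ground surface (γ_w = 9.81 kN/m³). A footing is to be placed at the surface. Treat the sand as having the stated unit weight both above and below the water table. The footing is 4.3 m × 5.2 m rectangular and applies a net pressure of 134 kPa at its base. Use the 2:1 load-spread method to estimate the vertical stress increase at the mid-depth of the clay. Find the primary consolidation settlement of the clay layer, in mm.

S_c ≈ 9.84 mm

Mid-depth of clay below the ground surface: z = 3.5 + 7.4/2 = 7.2 m.
Total vertical stress at mid-clay: σ_v = 20.1×3.5 + 16×3.7 = 129.55 kPa.
Pore pressure: u = 9.81×(7.2 − 2.5) = 46.107 kPa.
Initial effective stress: σ'_0 = σ_v − u = 129.55 − 46.107 = 83.443 kPa.
Stress increase at mid-clay by the 2:1 spreading method:
Δσ = qBL/((B+z)(L+z)) = 134×4.3×5.2/((4.3+7.2)(5.2+7.2)) = 21.012 kPa
Final effective stress: σ'_f = 83.443 + 21.012 = 104.45 kPa.
σ'_f = 104.45 ≤ σ'_p = 165 kPa, so the clay remains overconsolidated and only the recompression index applies:
S_c = C_r·H/(1+e₀)·log₁₀(σ'_f/σ'_0) = 0.03×7.4/2.2×log₁₀(104.45/83.443)
    = 0.10091 × 0.097519 = 0.00984 m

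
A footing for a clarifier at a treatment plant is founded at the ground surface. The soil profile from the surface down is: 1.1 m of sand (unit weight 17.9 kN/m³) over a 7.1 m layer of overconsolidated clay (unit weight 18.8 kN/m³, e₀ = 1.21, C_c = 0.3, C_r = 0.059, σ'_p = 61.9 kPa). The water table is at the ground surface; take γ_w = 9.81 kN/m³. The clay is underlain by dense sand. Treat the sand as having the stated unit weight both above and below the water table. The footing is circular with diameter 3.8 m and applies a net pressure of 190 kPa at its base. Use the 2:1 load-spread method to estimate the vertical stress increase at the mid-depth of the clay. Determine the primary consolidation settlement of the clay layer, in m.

Mid-depth of clay below the ground surface: z = 1.1 + 7.1/2 = 4.65 m.
Total vertical stress at mid-clay: σ_v = 17.9×1.1 + 18.8×3.55 = 86.43 kPa.
Pore pressure: u = 9.81×(4.65 − 0) = 45.617 kPa.
Initial effective stress: σ'_0 = σ_v − u = 86.43 − 45.617 = 40.813 kPa.
Stress increase at mid-clay by the 2:1 spreading method:
Δσ ≈ qD²/(D+z)² = 190×3.8²/(3.8+4.65)² = 38.424 kPa
Final effective stress: σ'_f = 40.813 + 38.424 = 79.237 kPa.
σ'_f = 79.237 > σ'_p = 61.9 kPa, so the stress path crosses the preconsolidation pressure — recompression up to σ'_p, then virgin compression beyond:
S_c = H/(1+e₀)·[C_r·log₁₀(σ'_p/σ'_0) + C_c·log₁₀(σ'_f/σ'_p)]
    = 7.1/2.21 × [0.059×log₁₀(61.9/40.813) + 0.3×log₁₀(79.237/61.9)]
    = 3.2127 × [0.010673 + 0.032171] = 0.1376 m

S_c ≈ 0.138 m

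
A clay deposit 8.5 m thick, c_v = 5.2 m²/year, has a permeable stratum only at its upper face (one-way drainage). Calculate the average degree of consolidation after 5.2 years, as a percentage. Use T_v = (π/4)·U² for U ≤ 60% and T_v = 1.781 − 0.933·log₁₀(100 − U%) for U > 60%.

Drainage path length: H_d = H = 8.5 m (single drainage).
T_v = c_v·t/H_d² = 5.2×5.2/8.5² = 0.37426.
T_v = 0.37426 corresponds to the U > 60% branch:
U = 1 − 10^((1.781 − T_v)/0.933)/100 = 0.6781

U ≈ 67.8 %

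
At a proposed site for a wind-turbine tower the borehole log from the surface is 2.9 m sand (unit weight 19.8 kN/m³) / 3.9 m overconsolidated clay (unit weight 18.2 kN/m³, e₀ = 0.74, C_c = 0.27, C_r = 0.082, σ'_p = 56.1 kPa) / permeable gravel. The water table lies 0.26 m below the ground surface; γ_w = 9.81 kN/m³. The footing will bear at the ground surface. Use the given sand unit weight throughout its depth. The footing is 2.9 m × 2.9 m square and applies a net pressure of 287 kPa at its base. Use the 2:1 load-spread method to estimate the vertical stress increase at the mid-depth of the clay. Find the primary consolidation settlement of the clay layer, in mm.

S_c ≈ 131 mm

Mid-depth of clay below the ground surface: z = 2.9 + 3.9/2 = 4.85 m.
Total vertical stress at mid-clay: σ_v = 19.8×2.9 + 18.2×1.95 = 92.91 kPa.
Pore pressure: u = 9.81×(4.85 − 0.26) = 45.028 kPa.
Initial effective stress: σ'_0 = σ_v − u = 92.91 − 45.028 = 47.882 kPa.
Stress increase at mid-clay by the 2:1 spreading method:
Δσ = qBL/((B+z)(L+z)) = 287×2.9×2.9/((2.9+4.85)(2.9+4.85)) = 40.186 kPa
Final effective stress: σ'_f = 47.882 + 40.186 = 88.068 kPa.
σ'_f = 88.068 > σ'_p = 56.1 kPa, so the stress path crosses the preconsolidation pressure — recompression up to σ'_p, then virgin compression beyond:
S_c = H/(1+e₀)·[C_r·log₁₀(σ'_p/σ'_0) + C_c·log₁₀(σ'_f/σ'_p)]
    = 3.9/1.74 × [0.082×log₁₀(56.1/47.882) + 0.27×log₁₀(88.068/56.1)]
    = 2.2414 × [0.0056408 + 0.052881] = 0.1312 m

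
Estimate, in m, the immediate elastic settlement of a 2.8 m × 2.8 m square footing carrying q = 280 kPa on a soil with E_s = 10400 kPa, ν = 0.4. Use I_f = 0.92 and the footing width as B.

Immediate (elastic) settlement: S_e = q·B·(1−ν²)/E_s · I_f.
S_e = 280 × 2.8 × (1 − 0.4²) / 10400 × 0.92
    = 280 × 2.8 × 0.84 / 10400 × 0.92
    = 0.05826 m

S_e ≈ 0.0583 m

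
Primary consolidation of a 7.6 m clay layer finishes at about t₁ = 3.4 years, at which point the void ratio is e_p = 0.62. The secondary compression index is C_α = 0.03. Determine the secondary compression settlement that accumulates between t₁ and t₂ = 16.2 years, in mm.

Secondary compression: S_s = C_α·H/(1+e_p)·log₁₀(t₂/t₁)
S_s = 0.03×7.6/(1+0.62)×log₁₀(16.2/3.4)
    = 0.1407 × 0.678 = 0.09543 m

S_s ≈ 95.4 mm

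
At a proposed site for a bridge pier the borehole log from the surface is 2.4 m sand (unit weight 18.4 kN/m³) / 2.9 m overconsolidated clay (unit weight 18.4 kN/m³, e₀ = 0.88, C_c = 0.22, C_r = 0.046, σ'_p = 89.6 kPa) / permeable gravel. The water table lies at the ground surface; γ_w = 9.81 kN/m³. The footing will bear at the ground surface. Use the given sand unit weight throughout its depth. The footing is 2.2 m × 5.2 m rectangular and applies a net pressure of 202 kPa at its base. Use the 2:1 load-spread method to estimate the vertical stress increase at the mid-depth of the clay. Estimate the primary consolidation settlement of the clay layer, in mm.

S_c ≈ 25.3 mm

Mid-depth of clay below the ground surface: z = 2.4 + 2.9/2 = 3.85 m.
Total vertical stress at mid-clay: σ_v = 18.4×2.4 + 18.4×1.45 = 70.84 kPa.
Pore pressure: u = 9.81×(3.85 − 0) = 37.769 kPa.
Initial effective stress: σ'_0 = σ_v − u = 70.84 − 37.769 = 33.071 kPa.
Stress increase at mid-clay by the 2:1 spreading method:
Δσ = qBL/((B+z)(L+z)) = 202×2.2×5.2/((2.2+3.85)(5.2+3.85)) = 42.206 kPa
Final effective stress: σ'_f = 33.071 + 42.206 = 75.277 kPa.
σ'_f = 75.277 ≤ σ'_p = 89.6 kPa, so the clay remains overconsolidated and only the recompression index applies:
S_c = C_r·H/(1+e₀)·log₁₀(σ'_f/σ'_0) = 0.046×2.9/1.88×log₁₀(75.277/33.071)
    = 0.07096 × 0.35721 = 0.02535 m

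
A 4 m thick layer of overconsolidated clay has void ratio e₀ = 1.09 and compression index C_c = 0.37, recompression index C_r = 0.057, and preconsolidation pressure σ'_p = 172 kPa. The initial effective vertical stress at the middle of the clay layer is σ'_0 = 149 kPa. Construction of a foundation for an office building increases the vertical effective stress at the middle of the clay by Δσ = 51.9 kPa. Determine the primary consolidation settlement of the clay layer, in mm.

Final effective stress: σ'_f = 149 + 51.9 = 200.9 kPa.
σ'_f = 200.9 > σ'_p = 172 kPa, so the stress path crosses the preconsolidation pressure — recompression up to σ'_p, then virgin compression beyond:
S_c = H/(1+e₀)·[C_r·log₁₀(σ'_p/σ'_0) + C_c·log₁₀(σ'_f/σ'_p)]
    = 4/2.09 × [0.057×log₁₀(172/149) + 0.37×log₁₀(200.9/172)]
    = 1.9139 × [0.0035535 + 0.024957] = 0.05457 m

S_c ≈ 54.6 mm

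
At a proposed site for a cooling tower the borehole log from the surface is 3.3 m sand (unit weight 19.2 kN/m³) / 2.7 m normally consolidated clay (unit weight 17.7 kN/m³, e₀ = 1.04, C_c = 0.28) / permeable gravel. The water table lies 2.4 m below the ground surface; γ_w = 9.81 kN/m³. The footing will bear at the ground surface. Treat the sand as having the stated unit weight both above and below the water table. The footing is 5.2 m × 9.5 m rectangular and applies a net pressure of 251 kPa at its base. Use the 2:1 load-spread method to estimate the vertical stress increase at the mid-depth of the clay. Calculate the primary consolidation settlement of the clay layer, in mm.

Mid-depth of clay below the ground surface: z = 3.3 + 2.7/2 = 4.65 m.
Total vertical stress at mid-clay: σ_v = 19.2×3.3 + 17.7×1.35 = 87.255 kPa.
Pore pressure: u = 9.81×(4.65 − 2.4) = 22.073 kPa.
Initial effective stress: σ'_0 = σ_v − u = 87.255 − 22.073 = 65.182 kPa.
Stress increase at mid-clay by the 2:1 spreading method:
Δσ = qBL/((B+z)(L+z)) = 251×5.2×9.5/((5.2+4.65)(9.5+4.65)) = 88.963 kPa
Final effective stress: σ'_f = σ'_0 + Δσ = 65.182 + 88.963 = 154.14 kPa.
Normally consolidated clay, so the full stress increment lies on the virgin compression line:
S_c = C_c·H/(1+e₀)·log₁₀(σ'_f/σ'_0) = 0.28×2.7/(1+1.04)×log₁₀(154.14/65.182)
    = 0.37059 × 0.37379 = 0.1385 m

S_c ≈ 139 mm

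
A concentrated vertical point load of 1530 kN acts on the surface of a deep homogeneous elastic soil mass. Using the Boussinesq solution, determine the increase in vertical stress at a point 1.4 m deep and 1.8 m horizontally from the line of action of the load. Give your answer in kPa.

Δσ_z ≈ 32.5 kPa

Boussinesq vertical stress below a point load on an elastic half-space:
Δσ_z = 3P/(2πz²) · [1 + (r/z)²]^(−5/2)
r/z = 1.8/1.4 = 1.2857; [1+(r/z)²]^(−5/2) = 0.087223.
Δσ_z = 3×1530/(2π×1.4²) × 0.087223 = 372.71 × 0.087223 = 32.51 kPa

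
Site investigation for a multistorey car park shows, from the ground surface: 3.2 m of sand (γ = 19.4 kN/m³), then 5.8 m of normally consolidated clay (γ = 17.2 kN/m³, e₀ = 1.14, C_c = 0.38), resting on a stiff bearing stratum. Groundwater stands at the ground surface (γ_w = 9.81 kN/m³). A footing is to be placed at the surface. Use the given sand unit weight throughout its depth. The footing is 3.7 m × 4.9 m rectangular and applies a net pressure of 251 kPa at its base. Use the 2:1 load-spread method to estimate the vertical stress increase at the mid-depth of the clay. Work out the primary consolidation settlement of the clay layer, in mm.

S_c ≈ 265 mm

Mid-depth of clay below the ground surface: z = 3.2 + 5.8/2 = 6.1 m.
Total vertical stress at mid-clay: σ_v = 19.4×3.2 + 17.2×2.9 = 111.96 kPa.
Pore pressure: u = 9.81×(6.1 − 0) = 59.841 kPa.
Initial effective stress: σ'_0 = σ_v − u = 111.96 − 59.841 = 52.119 kPa.
Stress increase at mid-clay by the 2:1 spreading method:
Δσ = qBL/((B+z)(L+z)) = 251×3.7×4.9/((3.7+6.1)(4.9+6.1)) = 42.214 kPa
Final effective stress: σ'_f = σ'_0 + Δσ = 52.119 + 42.214 = 94.333 kPa.
Normally consolidated clay, so the full stress increment lies on the virgin compression line:
S_c = C_c·H/(1+e₀)·log₁₀(σ'_f/σ'_0) = 0.38×5.8/(1+1.14)×log₁₀(94.333/52.119)
    = 1.0299 × 0.25767 = 0.2654 m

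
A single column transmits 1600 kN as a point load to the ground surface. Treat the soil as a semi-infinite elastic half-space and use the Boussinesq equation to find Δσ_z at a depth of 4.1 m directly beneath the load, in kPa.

Δσ_z ≈ 45.4 kPa

Boussinesq vertical stress below a point load on an elastic half-space:
Δσ_z = 3P/(2πz²) · [1 + (r/z)²]^(−5/2)
r/z = 0/4.1 = 0; [1+(r/z)²]^(−5/2) = 1.
Δσ_z = 3×1600/(2π×4.1²) × 1 = 45.446 × 1 = 45.45 kPa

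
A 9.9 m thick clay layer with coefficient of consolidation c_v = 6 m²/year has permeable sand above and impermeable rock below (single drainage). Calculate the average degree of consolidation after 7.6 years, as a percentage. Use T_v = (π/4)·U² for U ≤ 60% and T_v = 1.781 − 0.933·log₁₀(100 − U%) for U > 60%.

Drainage path length: H_d = H = 9.9 m (single drainage).
T_v = c_v·t/H_d² = 6×7.6/9.9² = 0.46526.
T_v = 0.46526 corresponds to the U > 60% branch:
U = 1 − 10^((1.781 − T_v)/0.933)/100 = 0.7428

U ≈ 74.3 %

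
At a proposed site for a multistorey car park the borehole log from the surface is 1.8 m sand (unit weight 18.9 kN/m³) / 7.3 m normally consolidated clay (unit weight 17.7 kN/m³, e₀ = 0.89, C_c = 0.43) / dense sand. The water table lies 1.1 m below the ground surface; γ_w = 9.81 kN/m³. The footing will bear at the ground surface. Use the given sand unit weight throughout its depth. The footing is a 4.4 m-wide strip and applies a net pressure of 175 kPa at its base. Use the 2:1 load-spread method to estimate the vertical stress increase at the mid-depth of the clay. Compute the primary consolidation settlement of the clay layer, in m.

Mid-depth of clay below the ground surface: z = 1.8 + 7.3/2 = 5.45 m.
Total vertical stress at mid-clay: σ_v = 18.9×1.8 + 17.7×3.65 = 98.625 kPa.
Pore pressure: u = 9.81×(5.45 − 1.1) = 42.673 kPa.
Initial effective stress: σ'_0 = σ_v − u = 98.625 − 42.673 = 55.952 kPa.
Stress increase at mid-clay by the 2:1 spreading method:
Δσ = qB/(B+z) = 175×4.4/(4.4+5.45) = 78.173 kPa
Final effective stress: σ'_f = σ'_0 + Δσ = 55.952 + 78.173 = 134.12 kPa.
Normally consolidated clay, so the full stress increment lies on the virgin compression line:
S_c = C_c·H/(1+e₀)·log₁₀(σ'_f/σ'_0) = 0.43×7.3/(1+0.89)×log₁₀(134.12/55.952)
    = 1.6608 × 0.37968 = 0.6306 m

S_c ≈ 0.631 m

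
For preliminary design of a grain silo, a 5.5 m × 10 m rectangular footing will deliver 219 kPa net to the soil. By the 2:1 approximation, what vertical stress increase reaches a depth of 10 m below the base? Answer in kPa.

By the 2:1 method the load spreads at 1 horizontal : 2 vertical, so at depth z the loaded area has grown by z in each plan dimension:
Δσ = qBL/((B+z)(L+z)) = 219×5.5×10/((5.5+10)(10+10)) = 38.855 kPa

Δσ_z ≈ 38.9 kPa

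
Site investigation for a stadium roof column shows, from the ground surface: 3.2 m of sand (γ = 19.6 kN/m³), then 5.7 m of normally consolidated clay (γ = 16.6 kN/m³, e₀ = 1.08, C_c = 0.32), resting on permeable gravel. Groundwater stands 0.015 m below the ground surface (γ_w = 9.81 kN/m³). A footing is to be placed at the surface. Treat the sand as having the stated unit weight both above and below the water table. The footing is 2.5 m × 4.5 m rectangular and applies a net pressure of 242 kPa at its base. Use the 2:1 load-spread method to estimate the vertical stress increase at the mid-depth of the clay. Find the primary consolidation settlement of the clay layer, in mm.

Mid-depth of clay below the ground surface: z = 3.2 + 5.7/2 = 6.05 m.
Total vertical stress at mid-clay: σ_v = 19.6×3.2 + 16.6×2.85 = 110.03 kPa.
Pore pressure: u = 9.81×(6.05 − 0.015) = 59.203 kPa.
Initial effective stress: σ'_0 = σ_v − u = 110.03 − 59.203 = 50.827 kPa.
Stress increase at mid-clay by the 2:1 spreading method:
Δσ = qBL/((B+z)(L+z)) = 242×2.5×4.5/((2.5+6.05)(4.5+6.05)) = 30.182 kPa
Final effective stress: σ'_f = σ'_0 + Δσ = 50.827 + 30.182 = 81.009 kPa.
Normally consolidated clay, so the full stress increment lies on the virgin compression line:
S_c = C_c·H/(1+e₀)·log₁₀(σ'_f/σ'_0) = 0.32×5.7/(1+1.08)×log₁₀(81.009/50.827)
    = 0.87692 × 0.20244 = 0.1775 m

S_c ≈ 178 mm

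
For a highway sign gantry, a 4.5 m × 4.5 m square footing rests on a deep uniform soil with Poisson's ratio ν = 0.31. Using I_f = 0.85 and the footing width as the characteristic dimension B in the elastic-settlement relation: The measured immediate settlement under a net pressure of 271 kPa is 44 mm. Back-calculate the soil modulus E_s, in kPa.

S_e = q·B·(1−ν²)/E_s · I_f  ⇒  E_s = q·B·(1−ν²)·I_f / S_e.
E_s = 271 × 4.5 × 0.9039 × 0.85 / 0.044 = 21290 kPa

E_s ≈ 21300 kPa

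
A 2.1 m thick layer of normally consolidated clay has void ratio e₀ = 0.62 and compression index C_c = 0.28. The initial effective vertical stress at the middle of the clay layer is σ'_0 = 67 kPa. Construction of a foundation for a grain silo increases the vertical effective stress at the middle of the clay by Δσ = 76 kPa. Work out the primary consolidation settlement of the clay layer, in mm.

Final effective stress: σ'_f = σ'_0 + Δσ = 67 + 76 = 143 kPa.
Normally consolidated clay, so the full stress increment lies on the virgin compression line:
S_c = C_c·H/(1+e₀)·log₁₀(σ'_f/σ'_0) = 0.28×2.1/(1+0.62)×log₁₀(143/67)
    = 0.36296 × 0.32926 = 0.1195 m

S_c ≈ 120 mm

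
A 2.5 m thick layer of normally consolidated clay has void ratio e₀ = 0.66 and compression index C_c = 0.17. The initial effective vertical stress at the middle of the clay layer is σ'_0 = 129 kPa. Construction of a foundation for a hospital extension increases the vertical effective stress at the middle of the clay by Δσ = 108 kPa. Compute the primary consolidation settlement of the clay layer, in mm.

S_c ≈ 67.6 mm

Final effective stress: σ'_f = σ'_0 + Δσ = 129 + 108 = 237 kPa.
Normally consolidated clay, so the full stress increment lies on the virgin compression line:
S_c = C_c·H/(1+e₀)·log₁₀(σ'_f/σ'_0) = 0.17×2.5/(1+0.66)×log₁₀(237/129)
    = 0.25602 × 0.26416 = 0.06763 m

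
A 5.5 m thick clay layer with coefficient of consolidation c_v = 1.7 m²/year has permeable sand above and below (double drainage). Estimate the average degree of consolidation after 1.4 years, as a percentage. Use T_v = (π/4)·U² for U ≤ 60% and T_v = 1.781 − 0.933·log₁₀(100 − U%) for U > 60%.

Drainage path length: H_d = H/2 = 2.75 m (double drainage).
T_v = c_v·t/H_d² = 1.7×1.4/2.75² = 0.31471.
T_v = 0.31471 corresponds to the U > 60% branch:
U = 1 − 10^((1.781 − T_v)/0.933)/100 = 0.6271

U ≈ 62.7 %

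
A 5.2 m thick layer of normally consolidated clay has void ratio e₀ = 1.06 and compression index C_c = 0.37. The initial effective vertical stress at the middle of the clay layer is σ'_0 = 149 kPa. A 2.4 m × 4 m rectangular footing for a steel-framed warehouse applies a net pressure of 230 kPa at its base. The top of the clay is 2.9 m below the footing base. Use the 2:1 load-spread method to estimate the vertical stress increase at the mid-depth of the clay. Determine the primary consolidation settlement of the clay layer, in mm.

Mid-depth of clay below the footing base: z = 2.9 + 5.2/2 = 5.5 m.
Stress increase at mid-clay by the 2:1 spreading method:
Δσ = qBL/((B+z)(L+z)) = 230×2.4×4/((2.4+5.5)(4+5.5)) = 29.42 kPa
Final effective stress: σ'_f = σ'_0 + Δσ = 149 + 29.42 = 178.42 kPa.
Normally consolidated clay, so the full stress increment lies on the virgin compression line:
S_c = C_c·H/(1+e₀)·log₁₀(σ'_f/σ'_0) = 0.37×5.2/(1+1.06)×log₁₀(178.42/149)
    = 0.93398 × 0.078257 = 0.07309 m

S_c ≈ 73.1 mm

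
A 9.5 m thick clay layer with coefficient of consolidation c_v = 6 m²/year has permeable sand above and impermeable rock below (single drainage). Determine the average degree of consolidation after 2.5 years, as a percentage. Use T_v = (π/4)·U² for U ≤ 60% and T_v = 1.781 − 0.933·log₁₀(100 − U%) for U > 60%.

U ≈ 46 %

Drainage path length: H_d = H = 9.5 m (single drainage).
T_v = c_v·t/H_d² = 6×2.5/9.5² = 0.1662.
T_v = 0.1662 corresponds to the U ≤ 60% branch:
U = √(4T_v/π) = 0.46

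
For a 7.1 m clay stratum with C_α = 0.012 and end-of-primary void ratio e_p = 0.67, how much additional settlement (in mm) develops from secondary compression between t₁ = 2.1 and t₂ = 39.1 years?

Secondary compression: S_s = C_α·H/(1+e_p)·log₁₀(t₂/t₁)
S_s = 0.012×7.1/(1+0.67)×log₁₀(39.1/2.1)
    = 0.05102 × 1.27 = 0.06479 m

S_s ≈ 64.8 mm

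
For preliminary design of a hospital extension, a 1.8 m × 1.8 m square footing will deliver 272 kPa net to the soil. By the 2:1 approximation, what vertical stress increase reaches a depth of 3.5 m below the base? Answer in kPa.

Δσ_z ≈ 31.4 kPa

By the 2:1 method the load spreads at 1 horizontal : 2 vertical, so at depth z the loaded area has grown by z in each plan dimension:
Δσ = qBL/((B+z)(L+z)) = 272×1.8×1.8/((1.8+3.5)(1.8+3.5)) = 31.373 kPa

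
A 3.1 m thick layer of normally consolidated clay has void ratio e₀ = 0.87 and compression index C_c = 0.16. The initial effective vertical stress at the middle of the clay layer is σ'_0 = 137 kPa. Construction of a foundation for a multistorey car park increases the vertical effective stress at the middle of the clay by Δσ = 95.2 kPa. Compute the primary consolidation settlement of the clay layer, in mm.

S_c ≈ 60.8 mm

Final effective stress: σ'_f = σ'_0 + Δσ = 137 + 95.2 = 232.2 kPa.
Normally consolidated clay, so the full stress increment lies on the virgin compression line:
S_c = C_c·H/(1+e₀)·log₁₀(σ'_f/σ'_0) = 0.16×3.1/(1+0.87)×log₁₀(232.2/137)
    = 0.26524 × 0.22914 = 0.06078 m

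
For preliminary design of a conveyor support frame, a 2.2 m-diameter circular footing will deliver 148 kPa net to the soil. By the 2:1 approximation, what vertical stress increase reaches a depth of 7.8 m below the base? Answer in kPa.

Δσ_z ≈ 7.16 kPa

By the 2:1 method the load spreads at 1 horizontal : 2 vertical, so at depth z the loaded area has grown by z in each plan dimension:
Δσ ≈ qD²/(D+z)² = 148×2.2²/(2.2+7.8)² = 7.1632 kPa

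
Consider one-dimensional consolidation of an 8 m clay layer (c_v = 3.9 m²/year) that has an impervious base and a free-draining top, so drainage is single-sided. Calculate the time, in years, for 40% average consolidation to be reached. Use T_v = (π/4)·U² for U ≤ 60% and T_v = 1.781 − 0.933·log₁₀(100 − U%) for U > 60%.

t ≈ 2.06 years

Drainage path length: H_d = H = 8 m (single drainage).
U ≤ 60%: T_v = (π/4)·U² = (π/4)×0.4² = 0.12566.
t = T_v·H_d²/c_v = 0.12566×8²/3.9 = 2.062 years.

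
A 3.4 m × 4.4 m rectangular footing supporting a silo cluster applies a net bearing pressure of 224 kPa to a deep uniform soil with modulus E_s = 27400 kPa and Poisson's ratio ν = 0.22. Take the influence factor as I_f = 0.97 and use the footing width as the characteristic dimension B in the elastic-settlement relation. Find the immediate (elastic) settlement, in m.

Immediate (elastic) settlement: S_e = q·B·(1−ν²)/E_s · I_f.
S_e = 224 × 3.4 × (1 − 0.22²) / 27400 × 0.97
    = 224 × 3.4 × 0.9516 / 27400 × 0.97
    = 0.02566 m

S_e ≈ 0.0257 m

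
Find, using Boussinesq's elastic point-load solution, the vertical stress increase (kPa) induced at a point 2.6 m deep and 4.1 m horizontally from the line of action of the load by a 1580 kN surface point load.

Boussinesq vertical stress below a point load on an elastic half-space:
Δσ_z = 3P/(2πz²) · [1 + (r/z)²]^(−5/2)
r/z = 4.1/2.6 = 1.5769; [1+(r/z)²]^(−5/2) = 0.044052.
Δσ_z = 3×1580/(2π×2.6²) × 0.044052 = 111.6 × 0.044052 = 4.916 kPa

Δσ_z ≈ 4.92 kPa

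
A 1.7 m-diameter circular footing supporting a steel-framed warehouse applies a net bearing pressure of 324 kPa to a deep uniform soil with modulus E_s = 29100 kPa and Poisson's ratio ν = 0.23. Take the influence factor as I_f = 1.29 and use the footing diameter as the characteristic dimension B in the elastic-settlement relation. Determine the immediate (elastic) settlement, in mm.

S_e ≈ 23.1 mm

Immediate (elastic) settlement: S_e = q·B·(1−ν²)/E_s · I_f.
S_e = 324 × 1.7 × (1 − 0.23²) / 29100 × 1.29
    = 324 × 1.7 × 0.9471 / 29100 × 1.29
    = 0.02313 m = 23.13 mm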